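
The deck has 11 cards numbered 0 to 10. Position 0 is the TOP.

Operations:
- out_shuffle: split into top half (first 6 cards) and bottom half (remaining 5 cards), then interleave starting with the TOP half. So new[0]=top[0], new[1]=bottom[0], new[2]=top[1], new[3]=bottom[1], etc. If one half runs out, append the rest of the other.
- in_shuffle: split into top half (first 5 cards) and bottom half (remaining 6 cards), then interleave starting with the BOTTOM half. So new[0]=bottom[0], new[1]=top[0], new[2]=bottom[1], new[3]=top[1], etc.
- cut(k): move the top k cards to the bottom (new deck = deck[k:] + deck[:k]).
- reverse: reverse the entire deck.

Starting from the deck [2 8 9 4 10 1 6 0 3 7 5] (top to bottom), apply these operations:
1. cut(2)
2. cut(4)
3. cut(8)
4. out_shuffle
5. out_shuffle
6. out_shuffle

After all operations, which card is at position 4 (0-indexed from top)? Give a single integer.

Answer: 7

Derivation:
After op 1 (cut(2)): [9 4 10 1 6 0 3 7 5 2 8]
After op 2 (cut(4)): [6 0 3 7 5 2 8 9 4 10 1]
After op 3 (cut(8)): [4 10 1 6 0 3 7 5 2 8 9]
After op 4 (out_shuffle): [4 7 10 5 1 2 6 8 0 9 3]
After op 5 (out_shuffle): [4 6 7 8 10 0 5 9 1 3 2]
After op 6 (out_shuffle): [4 5 6 9 7 1 8 3 10 2 0]
Position 4: card 7.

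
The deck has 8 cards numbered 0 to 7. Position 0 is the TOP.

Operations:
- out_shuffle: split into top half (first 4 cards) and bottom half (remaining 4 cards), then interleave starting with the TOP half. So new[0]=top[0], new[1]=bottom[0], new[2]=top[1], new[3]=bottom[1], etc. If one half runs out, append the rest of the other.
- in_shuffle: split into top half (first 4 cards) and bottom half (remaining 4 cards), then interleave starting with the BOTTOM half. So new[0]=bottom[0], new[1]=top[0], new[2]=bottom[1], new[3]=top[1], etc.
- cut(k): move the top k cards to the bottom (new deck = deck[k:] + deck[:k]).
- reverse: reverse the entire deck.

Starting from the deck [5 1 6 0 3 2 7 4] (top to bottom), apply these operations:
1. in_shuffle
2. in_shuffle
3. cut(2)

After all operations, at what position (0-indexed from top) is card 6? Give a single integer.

After op 1 (in_shuffle): [3 5 2 1 7 6 4 0]
After op 2 (in_shuffle): [7 3 6 5 4 2 0 1]
After op 3 (cut(2)): [6 5 4 2 0 1 7 3]
Card 6 is at position 0.

Answer: 0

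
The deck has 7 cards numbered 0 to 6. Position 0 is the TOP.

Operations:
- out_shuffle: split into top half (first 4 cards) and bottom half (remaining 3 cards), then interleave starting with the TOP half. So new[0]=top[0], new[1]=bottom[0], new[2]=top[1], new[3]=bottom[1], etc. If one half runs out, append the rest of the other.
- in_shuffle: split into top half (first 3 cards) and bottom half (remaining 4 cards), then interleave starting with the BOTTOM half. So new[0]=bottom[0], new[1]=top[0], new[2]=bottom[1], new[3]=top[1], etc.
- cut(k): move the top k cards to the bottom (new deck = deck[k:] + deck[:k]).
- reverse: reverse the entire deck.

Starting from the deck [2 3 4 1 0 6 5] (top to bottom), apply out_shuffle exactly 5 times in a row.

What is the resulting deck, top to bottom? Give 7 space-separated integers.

After op 1 (out_shuffle): [2 0 3 6 4 5 1]
After op 2 (out_shuffle): [2 4 0 5 3 1 6]
After op 3 (out_shuffle): [2 3 4 1 0 6 5]
After op 4 (out_shuffle): [2 0 3 6 4 5 1]
After op 5 (out_shuffle): [2 4 0 5 3 1 6]

Answer: 2 4 0 5 3 1 6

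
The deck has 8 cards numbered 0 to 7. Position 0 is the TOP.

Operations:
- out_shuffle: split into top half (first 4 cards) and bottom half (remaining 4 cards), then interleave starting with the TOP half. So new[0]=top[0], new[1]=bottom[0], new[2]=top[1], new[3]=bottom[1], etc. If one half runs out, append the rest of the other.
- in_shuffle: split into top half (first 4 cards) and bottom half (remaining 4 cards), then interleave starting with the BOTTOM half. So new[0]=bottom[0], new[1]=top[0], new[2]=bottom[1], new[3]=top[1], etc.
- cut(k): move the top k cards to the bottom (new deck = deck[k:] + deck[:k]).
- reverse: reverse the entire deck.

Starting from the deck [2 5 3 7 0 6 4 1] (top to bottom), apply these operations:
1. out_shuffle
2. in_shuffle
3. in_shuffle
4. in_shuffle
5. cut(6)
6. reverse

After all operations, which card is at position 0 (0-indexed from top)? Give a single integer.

After op 1 (out_shuffle): [2 0 5 6 3 4 7 1]
After op 2 (in_shuffle): [3 2 4 0 7 5 1 6]
After op 3 (in_shuffle): [7 3 5 2 1 4 6 0]
After op 4 (in_shuffle): [1 7 4 3 6 5 0 2]
After op 5 (cut(6)): [0 2 1 7 4 3 6 5]
After op 6 (reverse): [5 6 3 4 7 1 2 0]
Position 0: card 5.

Answer: 5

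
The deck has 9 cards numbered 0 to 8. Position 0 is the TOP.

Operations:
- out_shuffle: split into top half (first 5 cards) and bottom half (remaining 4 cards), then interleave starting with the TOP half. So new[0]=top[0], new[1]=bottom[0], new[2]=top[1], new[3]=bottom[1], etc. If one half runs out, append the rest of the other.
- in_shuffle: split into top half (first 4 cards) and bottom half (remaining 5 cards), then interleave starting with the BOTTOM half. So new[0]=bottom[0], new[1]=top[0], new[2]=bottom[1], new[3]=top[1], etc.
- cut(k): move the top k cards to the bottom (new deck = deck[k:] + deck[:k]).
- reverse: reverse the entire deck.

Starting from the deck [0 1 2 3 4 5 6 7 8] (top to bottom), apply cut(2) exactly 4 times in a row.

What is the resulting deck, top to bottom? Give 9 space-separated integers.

Answer: 8 0 1 2 3 4 5 6 7

Derivation:
After op 1 (cut(2)): [2 3 4 5 6 7 8 0 1]
After op 2 (cut(2)): [4 5 6 7 8 0 1 2 3]
After op 3 (cut(2)): [6 7 8 0 1 2 3 4 5]
After op 4 (cut(2)): [8 0 1 2 3 4 5 6 7]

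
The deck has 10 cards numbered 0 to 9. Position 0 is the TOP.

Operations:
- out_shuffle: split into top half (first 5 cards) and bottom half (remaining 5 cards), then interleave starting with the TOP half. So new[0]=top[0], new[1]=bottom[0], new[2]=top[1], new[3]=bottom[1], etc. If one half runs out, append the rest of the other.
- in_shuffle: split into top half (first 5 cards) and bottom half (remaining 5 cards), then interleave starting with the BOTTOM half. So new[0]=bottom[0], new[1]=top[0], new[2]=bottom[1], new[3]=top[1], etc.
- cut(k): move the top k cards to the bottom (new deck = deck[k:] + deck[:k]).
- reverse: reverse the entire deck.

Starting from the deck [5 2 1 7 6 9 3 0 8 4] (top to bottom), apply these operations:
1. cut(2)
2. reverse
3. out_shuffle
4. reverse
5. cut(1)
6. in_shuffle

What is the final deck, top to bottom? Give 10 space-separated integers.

Answer: 9 0 5 7 3 8 2 6 1 4

Derivation:
After op 1 (cut(2)): [1 7 6 9 3 0 8 4 5 2]
After op 2 (reverse): [2 5 4 8 0 3 9 6 7 1]
After op 3 (out_shuffle): [2 3 5 9 4 6 8 7 0 1]
After op 4 (reverse): [1 0 7 8 6 4 9 5 3 2]
After op 5 (cut(1)): [0 7 8 6 4 9 5 3 2 1]
After op 6 (in_shuffle): [9 0 5 7 3 8 2 6 1 4]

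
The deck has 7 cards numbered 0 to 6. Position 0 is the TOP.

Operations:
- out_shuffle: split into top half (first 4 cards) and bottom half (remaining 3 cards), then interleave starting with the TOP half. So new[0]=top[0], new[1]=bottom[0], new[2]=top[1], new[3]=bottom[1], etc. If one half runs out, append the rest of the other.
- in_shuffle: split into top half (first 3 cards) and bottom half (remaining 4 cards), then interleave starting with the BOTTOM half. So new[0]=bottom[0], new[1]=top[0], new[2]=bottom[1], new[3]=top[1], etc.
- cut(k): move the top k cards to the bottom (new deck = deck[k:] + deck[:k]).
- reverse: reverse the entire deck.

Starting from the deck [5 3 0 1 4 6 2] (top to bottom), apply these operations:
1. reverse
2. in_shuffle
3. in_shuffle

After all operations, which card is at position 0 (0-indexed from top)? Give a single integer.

Answer: 6

Derivation:
After op 1 (reverse): [2 6 4 1 0 3 5]
After op 2 (in_shuffle): [1 2 0 6 3 4 5]
After op 3 (in_shuffle): [6 1 3 2 4 0 5]
Position 0: card 6.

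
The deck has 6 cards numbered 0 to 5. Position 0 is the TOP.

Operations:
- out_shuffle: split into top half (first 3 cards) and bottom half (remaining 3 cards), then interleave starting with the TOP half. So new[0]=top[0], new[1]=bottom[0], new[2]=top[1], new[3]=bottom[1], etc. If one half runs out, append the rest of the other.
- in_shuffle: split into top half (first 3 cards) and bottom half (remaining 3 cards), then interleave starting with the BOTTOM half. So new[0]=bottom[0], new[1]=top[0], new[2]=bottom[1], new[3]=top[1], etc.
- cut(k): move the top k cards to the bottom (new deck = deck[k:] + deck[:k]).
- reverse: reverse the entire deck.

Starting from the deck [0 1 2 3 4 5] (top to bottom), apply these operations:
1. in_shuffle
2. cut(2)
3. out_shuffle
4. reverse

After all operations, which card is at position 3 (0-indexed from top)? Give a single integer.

Answer: 1

Derivation:
After op 1 (in_shuffle): [3 0 4 1 5 2]
After op 2 (cut(2)): [4 1 5 2 3 0]
After op 3 (out_shuffle): [4 2 1 3 5 0]
After op 4 (reverse): [0 5 3 1 2 4]
Position 3: card 1.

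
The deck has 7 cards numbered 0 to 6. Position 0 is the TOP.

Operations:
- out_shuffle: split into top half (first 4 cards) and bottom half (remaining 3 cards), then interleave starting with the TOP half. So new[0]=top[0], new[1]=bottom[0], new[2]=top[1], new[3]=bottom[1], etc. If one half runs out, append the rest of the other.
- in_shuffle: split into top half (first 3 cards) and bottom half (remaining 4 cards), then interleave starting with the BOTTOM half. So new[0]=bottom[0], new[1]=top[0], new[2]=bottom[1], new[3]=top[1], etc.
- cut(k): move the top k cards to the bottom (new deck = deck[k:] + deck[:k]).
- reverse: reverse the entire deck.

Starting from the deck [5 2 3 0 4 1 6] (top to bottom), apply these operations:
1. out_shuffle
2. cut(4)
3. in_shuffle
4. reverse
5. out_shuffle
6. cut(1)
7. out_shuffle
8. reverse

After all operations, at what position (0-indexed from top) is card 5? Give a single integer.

Answer: 5

Derivation:
After op 1 (out_shuffle): [5 4 2 1 3 6 0]
After op 2 (cut(4)): [3 6 0 5 4 2 1]
After op 3 (in_shuffle): [5 3 4 6 2 0 1]
After op 4 (reverse): [1 0 2 6 4 3 5]
After op 5 (out_shuffle): [1 4 0 3 2 5 6]
After op 6 (cut(1)): [4 0 3 2 5 6 1]
After op 7 (out_shuffle): [4 5 0 6 3 1 2]
After op 8 (reverse): [2 1 3 6 0 5 4]
Card 5 is at position 5.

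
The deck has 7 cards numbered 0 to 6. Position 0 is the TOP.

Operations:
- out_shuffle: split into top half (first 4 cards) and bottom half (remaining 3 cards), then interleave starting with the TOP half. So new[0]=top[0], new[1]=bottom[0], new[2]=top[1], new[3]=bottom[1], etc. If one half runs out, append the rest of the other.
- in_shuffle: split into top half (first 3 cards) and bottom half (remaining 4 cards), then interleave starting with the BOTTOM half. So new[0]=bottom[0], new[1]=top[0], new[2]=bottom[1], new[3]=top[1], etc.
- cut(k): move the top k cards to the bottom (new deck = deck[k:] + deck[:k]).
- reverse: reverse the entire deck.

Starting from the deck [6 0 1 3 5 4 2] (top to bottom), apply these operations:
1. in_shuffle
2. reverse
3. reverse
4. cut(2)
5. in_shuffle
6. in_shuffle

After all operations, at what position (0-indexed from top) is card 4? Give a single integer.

After op 1 (in_shuffle): [3 6 5 0 4 1 2]
After op 2 (reverse): [2 1 4 0 5 6 3]
After op 3 (reverse): [3 6 5 0 4 1 2]
After op 4 (cut(2)): [5 0 4 1 2 3 6]
After op 5 (in_shuffle): [1 5 2 0 3 4 6]
After op 6 (in_shuffle): [0 1 3 5 4 2 6]
Card 4 is at position 4.

Answer: 4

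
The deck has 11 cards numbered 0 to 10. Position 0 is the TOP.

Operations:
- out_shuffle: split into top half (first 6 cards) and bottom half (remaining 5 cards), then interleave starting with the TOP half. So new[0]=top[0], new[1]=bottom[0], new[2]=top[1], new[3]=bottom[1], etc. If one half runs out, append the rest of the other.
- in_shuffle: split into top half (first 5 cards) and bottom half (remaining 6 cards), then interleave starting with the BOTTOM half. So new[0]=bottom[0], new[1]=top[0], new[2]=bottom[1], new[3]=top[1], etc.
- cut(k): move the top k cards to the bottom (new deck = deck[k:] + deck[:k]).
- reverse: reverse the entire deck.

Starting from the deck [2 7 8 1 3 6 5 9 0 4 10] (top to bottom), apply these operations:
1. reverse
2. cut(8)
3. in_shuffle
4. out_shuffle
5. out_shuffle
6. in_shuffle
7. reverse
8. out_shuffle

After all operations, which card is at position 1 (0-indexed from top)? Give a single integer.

Answer: 1

Derivation:
After op 1 (reverse): [10 4 0 9 5 6 3 1 8 7 2]
After op 2 (cut(8)): [8 7 2 10 4 0 9 5 6 3 1]
After op 3 (in_shuffle): [0 8 9 7 5 2 6 10 3 4 1]
After op 4 (out_shuffle): [0 6 8 10 9 3 7 4 5 1 2]
After op 5 (out_shuffle): [0 7 6 4 8 5 10 1 9 2 3]
After op 6 (in_shuffle): [5 0 10 7 1 6 9 4 2 8 3]
After op 7 (reverse): [3 8 2 4 9 6 1 7 10 0 5]
After op 8 (out_shuffle): [3 1 8 7 2 10 4 0 9 5 6]
Position 1: card 1.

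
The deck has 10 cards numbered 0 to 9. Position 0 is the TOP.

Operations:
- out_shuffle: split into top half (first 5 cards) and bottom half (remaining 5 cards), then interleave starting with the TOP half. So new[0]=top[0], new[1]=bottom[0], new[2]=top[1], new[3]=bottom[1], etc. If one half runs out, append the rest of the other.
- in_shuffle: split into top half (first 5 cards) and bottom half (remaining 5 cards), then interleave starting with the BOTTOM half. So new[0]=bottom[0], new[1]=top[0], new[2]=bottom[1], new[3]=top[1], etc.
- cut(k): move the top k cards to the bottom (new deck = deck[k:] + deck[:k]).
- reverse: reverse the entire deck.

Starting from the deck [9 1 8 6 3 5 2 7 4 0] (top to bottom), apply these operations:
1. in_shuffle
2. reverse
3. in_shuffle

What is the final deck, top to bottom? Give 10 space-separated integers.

After op 1 (in_shuffle): [5 9 2 1 7 8 4 6 0 3]
After op 2 (reverse): [3 0 6 4 8 7 1 2 9 5]
After op 3 (in_shuffle): [7 3 1 0 2 6 9 4 5 8]

Answer: 7 3 1 0 2 6 9 4 5 8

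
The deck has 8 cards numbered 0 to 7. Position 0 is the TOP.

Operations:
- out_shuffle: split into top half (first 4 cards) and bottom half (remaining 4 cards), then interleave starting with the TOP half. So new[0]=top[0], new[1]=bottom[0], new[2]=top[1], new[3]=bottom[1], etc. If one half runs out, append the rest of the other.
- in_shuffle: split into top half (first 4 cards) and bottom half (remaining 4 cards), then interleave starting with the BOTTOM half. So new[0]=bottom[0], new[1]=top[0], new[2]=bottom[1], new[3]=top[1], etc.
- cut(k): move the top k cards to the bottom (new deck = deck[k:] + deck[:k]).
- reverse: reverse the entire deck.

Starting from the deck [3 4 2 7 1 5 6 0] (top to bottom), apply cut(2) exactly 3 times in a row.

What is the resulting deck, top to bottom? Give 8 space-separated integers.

Answer: 6 0 3 4 2 7 1 5

Derivation:
After op 1 (cut(2)): [2 7 1 5 6 0 3 4]
After op 2 (cut(2)): [1 5 6 0 3 4 2 7]
After op 3 (cut(2)): [6 0 3 4 2 7 1 5]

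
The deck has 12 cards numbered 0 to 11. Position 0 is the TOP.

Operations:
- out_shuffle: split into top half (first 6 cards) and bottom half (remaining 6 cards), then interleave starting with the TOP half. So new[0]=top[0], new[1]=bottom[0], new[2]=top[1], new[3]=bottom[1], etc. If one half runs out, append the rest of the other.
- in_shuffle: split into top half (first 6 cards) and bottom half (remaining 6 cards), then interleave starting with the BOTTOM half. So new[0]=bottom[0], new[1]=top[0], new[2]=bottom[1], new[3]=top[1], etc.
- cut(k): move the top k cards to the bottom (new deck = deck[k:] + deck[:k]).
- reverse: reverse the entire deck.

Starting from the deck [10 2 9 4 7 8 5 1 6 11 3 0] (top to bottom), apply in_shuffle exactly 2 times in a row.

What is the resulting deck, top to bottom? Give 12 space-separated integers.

After op 1 (in_shuffle): [5 10 1 2 6 9 11 4 3 7 0 8]
After op 2 (in_shuffle): [11 5 4 10 3 1 7 2 0 6 8 9]

Answer: 11 5 4 10 3 1 7 2 0 6 8 9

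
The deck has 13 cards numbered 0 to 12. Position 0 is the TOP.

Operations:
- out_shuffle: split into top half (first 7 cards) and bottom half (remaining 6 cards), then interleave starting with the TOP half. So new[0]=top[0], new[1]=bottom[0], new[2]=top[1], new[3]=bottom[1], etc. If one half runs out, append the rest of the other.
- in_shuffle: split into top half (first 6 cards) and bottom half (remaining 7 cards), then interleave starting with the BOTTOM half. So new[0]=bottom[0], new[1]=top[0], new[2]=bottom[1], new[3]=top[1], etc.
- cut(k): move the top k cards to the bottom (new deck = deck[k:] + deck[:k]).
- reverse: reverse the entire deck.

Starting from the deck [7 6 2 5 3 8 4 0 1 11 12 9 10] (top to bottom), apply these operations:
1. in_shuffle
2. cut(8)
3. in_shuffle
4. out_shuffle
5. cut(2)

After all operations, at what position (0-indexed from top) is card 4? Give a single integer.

Answer: 7

Derivation:
After op 1 (in_shuffle): [4 7 0 6 1 2 11 5 12 3 9 8 10]
After op 2 (cut(8)): [12 3 9 8 10 4 7 0 6 1 2 11 5]
After op 3 (in_shuffle): [7 12 0 3 6 9 1 8 2 10 11 4 5]
After op 4 (out_shuffle): [7 8 12 2 0 10 3 11 6 4 9 5 1]
After op 5 (cut(2)): [12 2 0 10 3 11 6 4 9 5 1 7 8]
Card 4 is at position 7.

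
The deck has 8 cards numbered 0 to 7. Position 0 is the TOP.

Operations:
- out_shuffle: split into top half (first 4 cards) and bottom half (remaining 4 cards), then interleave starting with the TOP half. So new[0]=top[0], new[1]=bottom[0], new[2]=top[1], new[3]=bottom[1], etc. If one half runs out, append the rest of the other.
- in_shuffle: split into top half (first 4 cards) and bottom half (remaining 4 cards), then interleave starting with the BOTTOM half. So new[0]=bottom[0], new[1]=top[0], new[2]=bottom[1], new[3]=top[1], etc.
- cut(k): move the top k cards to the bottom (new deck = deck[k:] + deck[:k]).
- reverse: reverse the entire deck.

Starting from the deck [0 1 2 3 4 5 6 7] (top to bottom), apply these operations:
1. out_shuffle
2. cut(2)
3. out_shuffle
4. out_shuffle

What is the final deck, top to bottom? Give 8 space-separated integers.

Answer: 1 2 3 0 5 6 7 4

Derivation:
After op 1 (out_shuffle): [0 4 1 5 2 6 3 7]
After op 2 (cut(2)): [1 5 2 6 3 7 0 4]
After op 3 (out_shuffle): [1 3 5 7 2 0 6 4]
After op 4 (out_shuffle): [1 2 3 0 5 6 7 4]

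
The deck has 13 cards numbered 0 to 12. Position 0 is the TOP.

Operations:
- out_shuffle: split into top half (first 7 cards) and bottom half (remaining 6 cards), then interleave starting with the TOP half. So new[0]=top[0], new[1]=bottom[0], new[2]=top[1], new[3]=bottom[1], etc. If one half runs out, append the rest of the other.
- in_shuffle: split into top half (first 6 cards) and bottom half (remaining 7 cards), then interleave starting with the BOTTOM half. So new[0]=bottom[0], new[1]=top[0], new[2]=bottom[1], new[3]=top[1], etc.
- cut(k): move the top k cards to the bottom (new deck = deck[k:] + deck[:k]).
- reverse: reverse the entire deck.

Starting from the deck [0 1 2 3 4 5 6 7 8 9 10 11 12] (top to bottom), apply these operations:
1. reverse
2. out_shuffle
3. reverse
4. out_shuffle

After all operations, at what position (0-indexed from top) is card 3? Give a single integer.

After op 1 (reverse): [12 11 10 9 8 7 6 5 4 3 2 1 0]
After op 2 (out_shuffle): [12 5 11 4 10 3 9 2 8 1 7 0 6]
After op 3 (reverse): [6 0 7 1 8 2 9 3 10 4 11 5 12]
After op 4 (out_shuffle): [6 3 0 10 7 4 1 11 8 5 2 12 9]
Card 3 is at position 1.

Answer: 1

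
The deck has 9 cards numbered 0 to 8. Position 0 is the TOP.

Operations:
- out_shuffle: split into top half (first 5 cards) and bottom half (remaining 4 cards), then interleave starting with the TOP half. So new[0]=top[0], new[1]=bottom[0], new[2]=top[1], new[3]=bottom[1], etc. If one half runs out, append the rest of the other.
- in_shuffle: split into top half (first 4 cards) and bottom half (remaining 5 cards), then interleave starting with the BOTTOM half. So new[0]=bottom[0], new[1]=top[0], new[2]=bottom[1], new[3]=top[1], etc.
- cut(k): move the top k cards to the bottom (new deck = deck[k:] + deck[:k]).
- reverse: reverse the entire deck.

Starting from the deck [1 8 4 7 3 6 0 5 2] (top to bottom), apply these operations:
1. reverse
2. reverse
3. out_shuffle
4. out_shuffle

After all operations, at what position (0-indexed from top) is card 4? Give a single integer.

Answer: 8

Derivation:
After op 1 (reverse): [2 5 0 6 3 7 4 8 1]
After op 2 (reverse): [1 8 4 7 3 6 0 5 2]
After op 3 (out_shuffle): [1 6 8 0 4 5 7 2 3]
After op 4 (out_shuffle): [1 5 6 7 8 2 0 3 4]
Card 4 is at position 8.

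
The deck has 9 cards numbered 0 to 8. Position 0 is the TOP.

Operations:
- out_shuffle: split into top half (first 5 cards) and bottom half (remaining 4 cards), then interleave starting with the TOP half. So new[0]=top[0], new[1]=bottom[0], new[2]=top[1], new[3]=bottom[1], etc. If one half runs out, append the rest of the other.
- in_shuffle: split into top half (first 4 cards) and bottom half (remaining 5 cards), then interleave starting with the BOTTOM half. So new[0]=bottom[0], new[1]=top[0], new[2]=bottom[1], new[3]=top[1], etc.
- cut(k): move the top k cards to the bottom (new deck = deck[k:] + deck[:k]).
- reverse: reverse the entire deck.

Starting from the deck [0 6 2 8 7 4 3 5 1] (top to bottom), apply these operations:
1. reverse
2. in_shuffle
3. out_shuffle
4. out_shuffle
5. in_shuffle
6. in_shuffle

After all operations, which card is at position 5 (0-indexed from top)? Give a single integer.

Answer: 0

Derivation:
After op 1 (reverse): [1 5 3 4 7 8 2 6 0]
After op 2 (in_shuffle): [7 1 8 5 2 3 6 4 0]
After op 3 (out_shuffle): [7 3 1 6 8 4 5 0 2]
After op 4 (out_shuffle): [7 4 3 5 1 0 6 2 8]
After op 5 (in_shuffle): [1 7 0 4 6 3 2 5 8]
After op 6 (in_shuffle): [6 1 3 7 2 0 5 4 8]
Position 5: card 0.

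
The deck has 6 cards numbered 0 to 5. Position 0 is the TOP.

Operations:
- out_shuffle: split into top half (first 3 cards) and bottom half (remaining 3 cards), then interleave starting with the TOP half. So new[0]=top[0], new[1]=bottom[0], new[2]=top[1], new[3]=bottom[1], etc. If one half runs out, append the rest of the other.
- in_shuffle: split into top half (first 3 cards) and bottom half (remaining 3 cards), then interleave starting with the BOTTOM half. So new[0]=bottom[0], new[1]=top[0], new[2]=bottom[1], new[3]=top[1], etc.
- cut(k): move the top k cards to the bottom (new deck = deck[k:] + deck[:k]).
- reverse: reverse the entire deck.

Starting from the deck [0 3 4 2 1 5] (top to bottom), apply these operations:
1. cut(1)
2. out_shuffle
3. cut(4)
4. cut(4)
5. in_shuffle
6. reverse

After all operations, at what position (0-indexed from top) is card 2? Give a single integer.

Answer: 0

Derivation:
After op 1 (cut(1)): [3 4 2 1 5 0]
After op 2 (out_shuffle): [3 1 4 5 2 0]
After op 3 (cut(4)): [2 0 3 1 4 5]
After op 4 (cut(4)): [4 5 2 0 3 1]
After op 5 (in_shuffle): [0 4 3 5 1 2]
After op 6 (reverse): [2 1 5 3 4 0]
Card 2 is at position 0.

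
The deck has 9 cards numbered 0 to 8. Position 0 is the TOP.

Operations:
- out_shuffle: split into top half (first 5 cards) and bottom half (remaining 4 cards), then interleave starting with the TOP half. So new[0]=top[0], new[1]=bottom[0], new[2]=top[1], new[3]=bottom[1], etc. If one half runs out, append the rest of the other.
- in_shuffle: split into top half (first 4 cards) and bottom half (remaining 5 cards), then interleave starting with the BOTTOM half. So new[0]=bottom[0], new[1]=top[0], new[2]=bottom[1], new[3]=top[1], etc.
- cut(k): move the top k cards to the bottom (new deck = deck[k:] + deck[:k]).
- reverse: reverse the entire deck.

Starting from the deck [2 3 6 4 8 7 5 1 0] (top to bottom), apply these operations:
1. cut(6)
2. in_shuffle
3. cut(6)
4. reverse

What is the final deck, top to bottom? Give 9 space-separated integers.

After op 1 (cut(6)): [5 1 0 2 3 6 4 8 7]
After op 2 (in_shuffle): [3 5 6 1 4 0 8 2 7]
After op 3 (cut(6)): [8 2 7 3 5 6 1 4 0]
After op 4 (reverse): [0 4 1 6 5 3 7 2 8]

Answer: 0 4 1 6 5 3 7 2 8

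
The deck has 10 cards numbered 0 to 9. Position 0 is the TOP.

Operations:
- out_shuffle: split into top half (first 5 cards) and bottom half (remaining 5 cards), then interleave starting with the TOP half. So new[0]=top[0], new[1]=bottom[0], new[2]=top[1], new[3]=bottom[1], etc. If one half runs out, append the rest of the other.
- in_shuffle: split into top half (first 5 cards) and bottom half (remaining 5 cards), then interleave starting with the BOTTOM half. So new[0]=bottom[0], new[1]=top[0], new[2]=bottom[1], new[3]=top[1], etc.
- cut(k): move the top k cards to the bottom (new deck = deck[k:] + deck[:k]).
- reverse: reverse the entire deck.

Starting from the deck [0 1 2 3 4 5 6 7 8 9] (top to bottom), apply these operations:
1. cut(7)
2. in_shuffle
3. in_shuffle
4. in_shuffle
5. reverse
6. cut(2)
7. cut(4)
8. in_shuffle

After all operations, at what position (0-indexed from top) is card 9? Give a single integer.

After op 1 (cut(7)): [7 8 9 0 1 2 3 4 5 6]
After op 2 (in_shuffle): [2 7 3 8 4 9 5 0 6 1]
After op 3 (in_shuffle): [9 2 5 7 0 3 6 8 1 4]
After op 4 (in_shuffle): [3 9 6 2 8 5 1 7 4 0]
After op 5 (reverse): [0 4 7 1 5 8 2 6 9 3]
After op 6 (cut(2)): [7 1 5 8 2 6 9 3 0 4]
After op 7 (cut(4)): [2 6 9 3 0 4 7 1 5 8]
After op 8 (in_shuffle): [4 2 7 6 1 9 5 3 8 0]
Card 9 is at position 5.

Answer: 5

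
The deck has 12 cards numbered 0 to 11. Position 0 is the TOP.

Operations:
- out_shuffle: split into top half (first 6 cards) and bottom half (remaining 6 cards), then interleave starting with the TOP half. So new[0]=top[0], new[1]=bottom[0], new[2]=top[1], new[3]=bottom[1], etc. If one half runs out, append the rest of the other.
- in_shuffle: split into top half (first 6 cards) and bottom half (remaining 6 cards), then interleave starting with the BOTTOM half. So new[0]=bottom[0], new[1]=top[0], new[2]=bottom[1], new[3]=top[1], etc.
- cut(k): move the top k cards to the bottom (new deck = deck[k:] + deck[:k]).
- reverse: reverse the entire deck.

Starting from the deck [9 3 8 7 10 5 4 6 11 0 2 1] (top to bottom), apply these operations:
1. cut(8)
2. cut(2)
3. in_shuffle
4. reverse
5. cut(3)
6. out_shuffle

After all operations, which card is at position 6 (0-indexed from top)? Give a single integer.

Answer: 9

Derivation:
After op 1 (cut(8)): [11 0 2 1 9 3 8 7 10 5 4 6]
After op 2 (cut(2)): [2 1 9 3 8 7 10 5 4 6 11 0]
After op 3 (in_shuffle): [10 2 5 1 4 9 6 3 11 8 0 7]
After op 4 (reverse): [7 0 8 11 3 6 9 4 1 5 2 10]
After op 5 (cut(3)): [11 3 6 9 4 1 5 2 10 7 0 8]
After op 6 (out_shuffle): [11 5 3 2 6 10 9 7 4 0 1 8]
Position 6: card 9.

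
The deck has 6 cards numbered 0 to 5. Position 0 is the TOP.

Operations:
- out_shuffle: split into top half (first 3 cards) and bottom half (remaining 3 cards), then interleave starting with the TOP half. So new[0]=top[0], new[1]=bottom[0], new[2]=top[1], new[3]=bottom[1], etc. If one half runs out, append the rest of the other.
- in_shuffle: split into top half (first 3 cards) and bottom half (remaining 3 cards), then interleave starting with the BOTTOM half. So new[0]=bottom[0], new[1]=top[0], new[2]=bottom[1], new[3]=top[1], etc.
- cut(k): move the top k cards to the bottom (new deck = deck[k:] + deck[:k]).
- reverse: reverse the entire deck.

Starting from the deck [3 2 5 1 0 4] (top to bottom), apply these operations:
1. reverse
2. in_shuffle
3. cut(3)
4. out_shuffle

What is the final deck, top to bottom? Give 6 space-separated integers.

Answer: 0 5 3 4 1 2

Derivation:
After op 1 (reverse): [4 0 1 5 2 3]
After op 2 (in_shuffle): [5 4 2 0 3 1]
After op 3 (cut(3)): [0 3 1 5 4 2]
After op 4 (out_shuffle): [0 5 3 4 1 2]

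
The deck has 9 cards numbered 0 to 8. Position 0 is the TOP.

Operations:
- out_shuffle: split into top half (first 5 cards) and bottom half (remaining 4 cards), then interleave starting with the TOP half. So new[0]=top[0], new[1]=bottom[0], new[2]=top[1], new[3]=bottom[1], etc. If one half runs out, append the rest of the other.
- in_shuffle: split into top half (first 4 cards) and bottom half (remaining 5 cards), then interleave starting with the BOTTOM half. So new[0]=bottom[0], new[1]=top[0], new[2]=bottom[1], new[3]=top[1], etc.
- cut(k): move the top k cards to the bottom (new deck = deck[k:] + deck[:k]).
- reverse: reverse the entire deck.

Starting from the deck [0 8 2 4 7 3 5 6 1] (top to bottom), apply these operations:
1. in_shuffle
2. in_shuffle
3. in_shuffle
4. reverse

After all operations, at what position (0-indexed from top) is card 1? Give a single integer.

Answer: 0

Derivation:
After op 1 (in_shuffle): [7 0 3 8 5 2 6 4 1]
After op 2 (in_shuffle): [5 7 2 0 6 3 4 8 1]
After op 3 (in_shuffle): [6 5 3 7 4 2 8 0 1]
After op 4 (reverse): [1 0 8 2 4 7 3 5 6]
Card 1 is at position 0.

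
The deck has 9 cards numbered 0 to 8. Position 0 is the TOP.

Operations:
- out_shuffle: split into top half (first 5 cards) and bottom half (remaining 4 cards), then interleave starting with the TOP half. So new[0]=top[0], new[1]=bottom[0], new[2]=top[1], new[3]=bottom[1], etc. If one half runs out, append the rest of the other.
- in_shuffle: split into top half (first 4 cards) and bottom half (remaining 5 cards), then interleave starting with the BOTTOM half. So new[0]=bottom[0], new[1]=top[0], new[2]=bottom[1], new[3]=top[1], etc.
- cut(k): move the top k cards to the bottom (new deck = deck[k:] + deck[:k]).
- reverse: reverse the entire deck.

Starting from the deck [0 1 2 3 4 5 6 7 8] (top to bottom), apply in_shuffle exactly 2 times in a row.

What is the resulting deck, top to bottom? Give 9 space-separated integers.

After op 1 (in_shuffle): [4 0 5 1 6 2 7 3 8]
After op 2 (in_shuffle): [6 4 2 0 7 5 3 1 8]

Answer: 6 4 2 0 7 5 3 1 8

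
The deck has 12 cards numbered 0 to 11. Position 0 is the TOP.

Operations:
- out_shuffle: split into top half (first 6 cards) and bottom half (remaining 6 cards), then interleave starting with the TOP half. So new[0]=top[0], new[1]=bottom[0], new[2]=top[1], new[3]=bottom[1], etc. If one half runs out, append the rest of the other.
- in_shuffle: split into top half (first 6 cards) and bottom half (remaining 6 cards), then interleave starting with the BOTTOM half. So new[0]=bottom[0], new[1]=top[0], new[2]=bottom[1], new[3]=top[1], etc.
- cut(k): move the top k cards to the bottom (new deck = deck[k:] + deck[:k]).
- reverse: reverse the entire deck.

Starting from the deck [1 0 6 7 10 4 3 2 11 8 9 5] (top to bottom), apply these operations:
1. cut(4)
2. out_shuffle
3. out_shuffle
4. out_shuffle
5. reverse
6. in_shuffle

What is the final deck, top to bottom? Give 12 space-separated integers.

After op 1 (cut(4)): [10 4 3 2 11 8 9 5 1 0 6 7]
After op 2 (out_shuffle): [10 9 4 5 3 1 2 0 11 6 8 7]
After op 3 (out_shuffle): [10 2 9 0 4 11 5 6 3 8 1 7]
After op 4 (out_shuffle): [10 5 2 6 9 3 0 8 4 1 11 7]
After op 5 (reverse): [7 11 1 4 8 0 3 9 6 2 5 10]
After op 6 (in_shuffle): [3 7 9 11 6 1 2 4 5 8 10 0]

Answer: 3 7 9 11 6 1 2 4 5 8 10 0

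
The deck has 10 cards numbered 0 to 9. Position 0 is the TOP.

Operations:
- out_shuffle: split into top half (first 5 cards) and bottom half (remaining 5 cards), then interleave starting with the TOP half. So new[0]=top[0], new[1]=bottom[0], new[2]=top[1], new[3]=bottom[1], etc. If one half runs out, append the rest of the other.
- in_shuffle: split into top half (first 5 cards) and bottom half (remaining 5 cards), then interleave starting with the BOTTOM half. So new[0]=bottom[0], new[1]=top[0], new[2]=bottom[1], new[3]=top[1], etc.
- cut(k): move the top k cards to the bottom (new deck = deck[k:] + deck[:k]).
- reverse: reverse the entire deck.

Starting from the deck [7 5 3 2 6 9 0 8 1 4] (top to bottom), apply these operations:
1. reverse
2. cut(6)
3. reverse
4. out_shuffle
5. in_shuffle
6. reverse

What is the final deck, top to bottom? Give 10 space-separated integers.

After op 1 (reverse): [4 1 8 0 9 6 2 3 5 7]
After op 2 (cut(6)): [2 3 5 7 4 1 8 0 9 6]
After op 3 (reverse): [6 9 0 8 1 4 7 5 3 2]
After op 4 (out_shuffle): [6 4 9 7 0 5 8 3 1 2]
After op 5 (in_shuffle): [5 6 8 4 3 9 1 7 2 0]
After op 6 (reverse): [0 2 7 1 9 3 4 8 6 5]

Answer: 0 2 7 1 9 3 4 8 6 5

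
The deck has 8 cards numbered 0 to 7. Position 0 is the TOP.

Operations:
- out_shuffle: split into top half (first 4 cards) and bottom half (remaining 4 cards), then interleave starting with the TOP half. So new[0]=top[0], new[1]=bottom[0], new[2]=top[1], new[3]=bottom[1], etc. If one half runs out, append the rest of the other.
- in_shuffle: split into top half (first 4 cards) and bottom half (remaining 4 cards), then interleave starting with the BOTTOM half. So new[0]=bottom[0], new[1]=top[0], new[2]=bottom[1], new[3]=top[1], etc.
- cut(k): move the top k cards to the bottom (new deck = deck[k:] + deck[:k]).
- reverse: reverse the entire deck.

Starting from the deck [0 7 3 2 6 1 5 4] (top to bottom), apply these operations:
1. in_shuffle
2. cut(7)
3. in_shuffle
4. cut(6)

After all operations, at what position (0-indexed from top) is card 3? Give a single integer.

After op 1 (in_shuffle): [6 0 1 7 5 3 4 2]
After op 2 (cut(7)): [2 6 0 1 7 5 3 4]
After op 3 (in_shuffle): [7 2 5 6 3 0 4 1]
After op 4 (cut(6)): [4 1 7 2 5 6 3 0]
Card 3 is at position 6.

Answer: 6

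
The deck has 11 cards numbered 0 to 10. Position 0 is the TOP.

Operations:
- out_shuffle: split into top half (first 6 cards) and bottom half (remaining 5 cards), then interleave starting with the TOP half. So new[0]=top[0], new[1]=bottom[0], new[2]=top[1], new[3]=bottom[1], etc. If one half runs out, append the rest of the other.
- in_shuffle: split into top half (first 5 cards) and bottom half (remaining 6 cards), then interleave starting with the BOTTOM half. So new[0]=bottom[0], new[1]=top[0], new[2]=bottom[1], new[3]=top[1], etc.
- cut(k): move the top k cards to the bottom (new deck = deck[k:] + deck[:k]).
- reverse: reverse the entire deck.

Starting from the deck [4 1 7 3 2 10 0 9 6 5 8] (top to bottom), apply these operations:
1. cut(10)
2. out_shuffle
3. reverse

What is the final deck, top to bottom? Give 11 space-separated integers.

After op 1 (cut(10)): [8 4 1 7 3 2 10 0 9 6 5]
After op 2 (out_shuffle): [8 10 4 0 1 9 7 6 3 5 2]
After op 3 (reverse): [2 5 3 6 7 9 1 0 4 10 8]

Answer: 2 5 3 6 7 9 1 0 4 10 8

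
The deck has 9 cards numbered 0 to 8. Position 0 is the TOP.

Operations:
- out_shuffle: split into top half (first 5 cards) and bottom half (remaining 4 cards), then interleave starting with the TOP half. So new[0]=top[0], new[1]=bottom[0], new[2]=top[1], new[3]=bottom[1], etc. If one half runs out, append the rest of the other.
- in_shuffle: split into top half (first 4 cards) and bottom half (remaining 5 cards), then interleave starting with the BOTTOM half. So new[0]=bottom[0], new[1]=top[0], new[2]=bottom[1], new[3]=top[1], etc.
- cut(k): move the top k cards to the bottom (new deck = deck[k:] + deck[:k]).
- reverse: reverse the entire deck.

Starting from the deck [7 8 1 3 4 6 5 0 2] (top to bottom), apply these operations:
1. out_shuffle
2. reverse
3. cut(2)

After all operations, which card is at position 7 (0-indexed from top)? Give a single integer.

Answer: 4

Derivation:
After op 1 (out_shuffle): [7 6 8 5 1 0 3 2 4]
After op 2 (reverse): [4 2 3 0 1 5 8 6 7]
After op 3 (cut(2)): [3 0 1 5 8 6 7 4 2]
Position 7: card 4.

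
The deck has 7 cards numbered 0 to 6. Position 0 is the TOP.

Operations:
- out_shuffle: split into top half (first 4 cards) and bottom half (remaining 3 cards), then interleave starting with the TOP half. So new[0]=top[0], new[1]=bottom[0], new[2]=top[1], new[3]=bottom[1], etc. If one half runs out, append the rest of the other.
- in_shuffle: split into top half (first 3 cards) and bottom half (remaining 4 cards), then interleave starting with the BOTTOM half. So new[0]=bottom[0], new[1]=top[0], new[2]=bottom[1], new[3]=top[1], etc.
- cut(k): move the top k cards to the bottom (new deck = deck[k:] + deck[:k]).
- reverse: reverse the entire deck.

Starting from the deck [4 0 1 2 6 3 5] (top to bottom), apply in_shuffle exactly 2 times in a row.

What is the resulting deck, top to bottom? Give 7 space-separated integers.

Answer: 0 2 3 4 1 6 5

Derivation:
After op 1 (in_shuffle): [2 4 6 0 3 1 5]
After op 2 (in_shuffle): [0 2 3 4 1 6 5]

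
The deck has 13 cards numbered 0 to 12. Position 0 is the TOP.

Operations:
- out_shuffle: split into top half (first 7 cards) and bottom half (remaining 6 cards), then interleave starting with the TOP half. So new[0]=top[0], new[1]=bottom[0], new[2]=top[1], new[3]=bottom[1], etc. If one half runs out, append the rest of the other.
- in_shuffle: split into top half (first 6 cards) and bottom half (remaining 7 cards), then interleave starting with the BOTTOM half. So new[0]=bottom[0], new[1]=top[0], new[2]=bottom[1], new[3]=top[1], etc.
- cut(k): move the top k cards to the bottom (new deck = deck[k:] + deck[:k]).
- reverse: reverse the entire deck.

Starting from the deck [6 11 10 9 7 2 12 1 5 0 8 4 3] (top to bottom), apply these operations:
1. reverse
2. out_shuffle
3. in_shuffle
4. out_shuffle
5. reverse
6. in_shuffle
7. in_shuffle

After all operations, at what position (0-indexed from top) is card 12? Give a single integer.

Answer: 7

Derivation:
After op 1 (reverse): [3 4 8 0 5 1 12 2 7 9 10 11 6]
After op 2 (out_shuffle): [3 2 4 7 8 9 0 10 5 11 1 6 12]
After op 3 (in_shuffle): [0 3 10 2 5 4 11 7 1 8 6 9 12]
After op 4 (out_shuffle): [0 7 3 1 10 8 2 6 5 9 4 12 11]
After op 5 (reverse): [11 12 4 9 5 6 2 8 10 1 3 7 0]
After op 6 (in_shuffle): [2 11 8 12 10 4 1 9 3 5 7 6 0]
After op 7 (in_shuffle): [1 2 9 11 3 8 5 12 7 10 6 4 0]
Card 12 is at position 7.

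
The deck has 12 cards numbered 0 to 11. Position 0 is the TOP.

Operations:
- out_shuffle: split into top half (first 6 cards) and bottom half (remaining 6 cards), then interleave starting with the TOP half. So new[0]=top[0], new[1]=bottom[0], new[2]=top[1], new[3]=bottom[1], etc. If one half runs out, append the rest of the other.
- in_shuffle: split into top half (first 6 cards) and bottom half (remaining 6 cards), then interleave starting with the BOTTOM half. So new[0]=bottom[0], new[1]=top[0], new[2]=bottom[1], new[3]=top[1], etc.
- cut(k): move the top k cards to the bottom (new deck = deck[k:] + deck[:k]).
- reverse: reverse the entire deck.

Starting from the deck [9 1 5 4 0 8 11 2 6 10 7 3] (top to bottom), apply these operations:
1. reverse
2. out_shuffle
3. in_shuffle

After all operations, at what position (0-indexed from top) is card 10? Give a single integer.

Answer: 9

Derivation:
After op 1 (reverse): [3 7 10 6 2 11 8 0 4 5 1 9]
After op 2 (out_shuffle): [3 8 7 0 10 4 6 5 2 1 11 9]
After op 3 (in_shuffle): [6 3 5 8 2 7 1 0 11 10 9 4]
Card 10 is at position 9.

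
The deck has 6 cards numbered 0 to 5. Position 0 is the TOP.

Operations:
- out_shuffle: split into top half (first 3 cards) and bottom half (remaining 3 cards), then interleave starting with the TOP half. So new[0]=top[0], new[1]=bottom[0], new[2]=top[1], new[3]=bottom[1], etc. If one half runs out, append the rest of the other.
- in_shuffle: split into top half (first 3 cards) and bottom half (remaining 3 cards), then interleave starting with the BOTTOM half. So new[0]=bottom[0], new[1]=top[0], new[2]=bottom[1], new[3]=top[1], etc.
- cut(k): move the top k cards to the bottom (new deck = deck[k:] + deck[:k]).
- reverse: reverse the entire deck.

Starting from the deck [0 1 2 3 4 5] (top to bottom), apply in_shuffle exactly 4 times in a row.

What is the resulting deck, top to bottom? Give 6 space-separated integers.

After op 1 (in_shuffle): [3 0 4 1 5 2]
After op 2 (in_shuffle): [1 3 5 0 2 4]
After op 3 (in_shuffle): [0 1 2 3 4 5]
After op 4 (in_shuffle): [3 0 4 1 5 2]

Answer: 3 0 4 1 5 2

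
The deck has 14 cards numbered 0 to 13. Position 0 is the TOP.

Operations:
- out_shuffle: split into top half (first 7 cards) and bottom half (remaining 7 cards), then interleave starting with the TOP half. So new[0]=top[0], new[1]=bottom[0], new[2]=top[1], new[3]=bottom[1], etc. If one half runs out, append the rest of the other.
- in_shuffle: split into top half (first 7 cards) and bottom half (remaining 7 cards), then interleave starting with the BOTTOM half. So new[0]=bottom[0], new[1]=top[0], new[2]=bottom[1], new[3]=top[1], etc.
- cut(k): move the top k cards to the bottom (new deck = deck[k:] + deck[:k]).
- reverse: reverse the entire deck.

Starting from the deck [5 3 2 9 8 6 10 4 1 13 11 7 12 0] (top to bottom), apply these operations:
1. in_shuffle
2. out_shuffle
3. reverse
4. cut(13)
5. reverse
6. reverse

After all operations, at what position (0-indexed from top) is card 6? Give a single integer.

Answer: 5

Derivation:
After op 1 (in_shuffle): [4 5 1 3 13 2 11 9 7 8 12 6 0 10]
After op 2 (out_shuffle): [4 9 5 7 1 8 3 12 13 6 2 0 11 10]
After op 3 (reverse): [10 11 0 2 6 13 12 3 8 1 7 5 9 4]
After op 4 (cut(13)): [4 10 11 0 2 6 13 12 3 8 1 7 5 9]
After op 5 (reverse): [9 5 7 1 8 3 12 13 6 2 0 11 10 4]
After op 6 (reverse): [4 10 11 0 2 6 13 12 3 8 1 7 5 9]
Card 6 is at position 5.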